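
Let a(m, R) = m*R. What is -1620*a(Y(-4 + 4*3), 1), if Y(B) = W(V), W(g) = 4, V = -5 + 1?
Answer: -6480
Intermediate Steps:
V = -4
Y(B) = 4
a(m, R) = R*m
-1620*a(Y(-4 + 4*3), 1) = -1620*4 = -6480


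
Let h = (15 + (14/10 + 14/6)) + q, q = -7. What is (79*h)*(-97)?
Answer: -1348688/15 ≈ -89913.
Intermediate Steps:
h = 176/15 (h = (15 + (14/10 + 14/6)) - 7 = (15 + (14*(1/10) + 14*(1/6))) - 7 = (15 + (7/5 + 7/3)) - 7 = (15 + 56/15) - 7 = 281/15 - 7 = 176/15 ≈ 11.733)
(79*h)*(-97) = (79*(176/15))*(-97) = (13904/15)*(-97) = -1348688/15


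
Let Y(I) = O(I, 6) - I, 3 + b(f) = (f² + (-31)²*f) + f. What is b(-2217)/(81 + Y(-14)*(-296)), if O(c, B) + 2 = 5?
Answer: -2782332/4951 ≈ -561.97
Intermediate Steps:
O(c, B) = 3 (O(c, B) = -2 + 5 = 3)
b(f) = -3 + f² + 962*f (b(f) = -3 + ((f² + (-31)²*f) + f) = -3 + ((f² + 961*f) + f) = -3 + (f² + 962*f) = -3 + f² + 962*f)
Y(I) = 3 - I
b(-2217)/(81 + Y(-14)*(-296)) = (-3 + (-2217)² + 962*(-2217))/(81 + (3 - 1*(-14))*(-296)) = (-3 + 4915089 - 2132754)/(81 + (3 + 14)*(-296)) = 2782332/(81 + 17*(-296)) = 2782332/(81 - 5032) = 2782332/(-4951) = 2782332*(-1/4951) = -2782332/4951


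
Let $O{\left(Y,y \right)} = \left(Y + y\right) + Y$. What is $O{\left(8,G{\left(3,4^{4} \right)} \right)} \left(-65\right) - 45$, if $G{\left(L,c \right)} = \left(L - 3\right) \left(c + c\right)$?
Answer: $-1085$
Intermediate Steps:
$G{\left(L,c \right)} = 2 c \left(-3 + L\right)$ ($G{\left(L,c \right)} = \left(-3 + L\right) 2 c = 2 c \left(-3 + L\right)$)
$O{\left(Y,y \right)} = y + 2 Y$
$O{\left(8,G{\left(3,4^{4} \right)} \right)} \left(-65\right) - 45 = \left(2 \cdot 4^{4} \left(-3 + 3\right) + 2 \cdot 8\right) \left(-65\right) - 45 = \left(2 \cdot 256 \cdot 0 + 16\right) \left(-65\right) - 45 = \left(0 + 16\right) \left(-65\right) - 45 = 16 \left(-65\right) - 45 = -1040 - 45 = -1085$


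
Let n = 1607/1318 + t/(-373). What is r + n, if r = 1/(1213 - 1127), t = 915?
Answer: -12918115/10569701 ≈ -1.2222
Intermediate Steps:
n = -606559/491614 (n = 1607/1318 + 915/(-373) = 1607*(1/1318) + 915*(-1/373) = 1607/1318 - 915/373 = -606559/491614 ≈ -1.2338)
r = 1/86 ≈ 0.011628
r + n = 1/86 - 606559/491614 = -12918115/10569701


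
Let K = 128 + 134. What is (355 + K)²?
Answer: 380689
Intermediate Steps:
K = 262
(355 + K)² = (355 + 262)² = 617² = 380689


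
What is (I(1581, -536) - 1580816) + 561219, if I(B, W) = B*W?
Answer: -1867013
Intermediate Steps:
(I(1581, -536) - 1580816) + 561219 = (1581*(-536) - 1580816) + 561219 = (-847416 - 1580816) + 561219 = -2428232 + 561219 = -1867013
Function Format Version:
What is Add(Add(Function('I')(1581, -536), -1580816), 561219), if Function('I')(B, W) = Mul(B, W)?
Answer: -1867013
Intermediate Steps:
Add(Add(Function('I')(1581, -536), -1580816), 561219) = Add(Add(Mul(1581, -536), -1580816), 561219) = Add(Add(-847416, -1580816), 561219) = Add(-2428232, 561219) = -1867013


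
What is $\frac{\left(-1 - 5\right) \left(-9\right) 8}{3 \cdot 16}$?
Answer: $9$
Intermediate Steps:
$\frac{\left(-1 - 5\right) \left(-9\right) 8}{3 \cdot 16} = \frac{\left(-6\right) \left(-9\right) 8}{48} = 54 \cdot 8 \cdot \frac{1}{48} = 432 \cdot \frac{1}{48} = 9$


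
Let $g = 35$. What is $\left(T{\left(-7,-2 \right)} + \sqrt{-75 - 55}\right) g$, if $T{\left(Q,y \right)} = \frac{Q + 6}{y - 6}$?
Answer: $\frac{35}{8} + 35 i \sqrt{130} \approx 4.375 + 399.06 i$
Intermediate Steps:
$T{\left(Q,y \right)} = \frac{6 + Q}{-6 + y}$
$\left(T{\left(-7,-2 \right)} + \sqrt{-75 - 55}\right) g = \left(\frac{6 - 7}{-6 - 2} + \sqrt{-75 - 55}\right) 35 = \left(\frac{1}{-8} \left(-1\right) + \sqrt{-130}\right) 35 = \left(\left(- \frac{1}{8}\right) \left(-1\right) + i \sqrt{130}\right) 35 = \left(\frac{1}{8} + i \sqrt{130}\right) 35 = \frac{35}{8} + 35 i \sqrt{130}$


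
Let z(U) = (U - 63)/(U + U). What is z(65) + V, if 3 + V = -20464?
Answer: -1330354/65 ≈ -20467.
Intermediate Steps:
V = -20467 (V = -3 - 20464 = -20467)
z(U) = (-63 + U)/(2*U) (z(U) = (-63 + U)/((2*U)) = (-63 + U)*(1/(2*U)) = (-63 + U)/(2*U))
z(65) + V = (1/2)*(-63 + 65)/65 - 20467 = (1/2)*(1/65)*2 - 20467 = 1/65 - 20467 = -1330354/65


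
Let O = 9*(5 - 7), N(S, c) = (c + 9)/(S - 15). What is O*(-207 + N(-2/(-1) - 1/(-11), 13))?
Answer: 266724/71 ≈ 3756.7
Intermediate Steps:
N(S, c) = (9 + c)/(-15 + S)
O = -18 (O = 9*(-2) = -18)
O*(-207 + N(-2/(-1) - 1/(-11), 13)) = -18*(-207 + (9 + 13)/(-15 + (-2/(-1) - 1/(-11)))) = -18*(-207 + 22/(-15 + (-2*(-1) - 1*(-1/11)))) = -18*(-207 + 22/(-15 + (2 + 1/11))) = -18*(-207 + 22/(-15 + 23/11)) = -18*(-207 + 22/(-142/11)) = -18*(-207 - 11/142*22) = -18*(-207 - 121/71) = -18*(-14818/71) = 266724/71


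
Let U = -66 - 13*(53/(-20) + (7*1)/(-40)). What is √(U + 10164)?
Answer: √4053890/20 ≈ 100.67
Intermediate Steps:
U = -1171/40 (U = -66 - 13*(53*(-1/20) + 7*(-1/40)) = -66 - 13*(-53/20 - 7/40) = -66 - 13*(-113/40) = -66 + 1469/40 = -1171/40 ≈ -29.275)
√(U + 10164) = √(-1171/40 + 10164) = √(405389/40) = √4053890/20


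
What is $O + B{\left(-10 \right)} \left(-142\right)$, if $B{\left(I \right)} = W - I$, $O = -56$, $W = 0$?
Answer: $-1476$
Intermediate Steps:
$B{\left(I \right)} = - I$ ($B{\left(I \right)} = 0 - I = - I$)
$O + B{\left(-10 \right)} \left(-142\right) = -56 + \left(-1\right) \left(-10\right) \left(-142\right) = -56 + 10 \left(-142\right) = -56 - 1420 = -1476$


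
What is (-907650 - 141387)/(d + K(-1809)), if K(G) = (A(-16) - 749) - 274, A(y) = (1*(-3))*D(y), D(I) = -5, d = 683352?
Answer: -349679/227448 ≈ -1.5374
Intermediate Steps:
A(y) = 15 (A(y) = (1*(-3))*(-5) = -3*(-5) = 15)
K(G) = -1008 (K(G) = (15 - 749) - 274 = -734 - 274 = -1008)
(-907650 - 141387)/(d + K(-1809)) = (-907650 - 141387)/(683352 - 1008) = -1049037/682344 = -1049037*1/682344 = -349679/227448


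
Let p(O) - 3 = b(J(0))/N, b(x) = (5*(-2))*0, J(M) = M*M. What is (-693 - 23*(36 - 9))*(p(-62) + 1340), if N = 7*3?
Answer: -1764702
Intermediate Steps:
J(M) = M**2
b(x) = 0 (b(x) = -10*0 = 0)
N = 21
p(O) = 3 (p(O) = 3 + 0/21 = 3 + 0*(1/21) = 3 + 0 = 3)
(-693 - 23*(36 - 9))*(p(-62) + 1340) = (-693 - 23*(36 - 9))*(3 + 1340) = (-693 - 23*27)*1343 = (-693 - 621)*1343 = -1314*1343 = -1764702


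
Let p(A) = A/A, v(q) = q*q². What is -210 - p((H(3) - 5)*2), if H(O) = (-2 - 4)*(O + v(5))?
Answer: -211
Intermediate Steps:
v(q) = q³
H(O) = -750 - 6*O (H(O) = (-2 - 4)*(O + 5³) = -6*(O + 125) = -6*(125 + O) = -750 - 6*O)
p(A) = 1
-210 - p((H(3) - 5)*2) = -210 - 1*1 = -210 - 1 = -211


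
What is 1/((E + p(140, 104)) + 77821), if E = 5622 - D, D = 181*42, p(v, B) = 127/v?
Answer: 140/10617867 ≈ 1.3185e-5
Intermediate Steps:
D = 7602
E = -1980 (E = 5622 - 1*7602 = 5622 - 7602 = -1980)
1/((E + p(140, 104)) + 77821) = 1/((-1980 + 127/140) + 77821) = 1/(-277073/140 + 77821) = 1/(10617867/140) = 140/10617867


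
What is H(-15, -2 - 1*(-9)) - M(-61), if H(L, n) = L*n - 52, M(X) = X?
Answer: -96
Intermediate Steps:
H(L, n) = -52 + L*n
H(-15, -2 - 1*(-9)) - M(-61) = (-52 - 15*(-2 - 1*(-9))) - 1*(-61) = (-52 - 15*(-2 + 9)) + 61 = (-52 - 15*7) + 61 = (-52 - 105) + 61 = -157 + 61 = -96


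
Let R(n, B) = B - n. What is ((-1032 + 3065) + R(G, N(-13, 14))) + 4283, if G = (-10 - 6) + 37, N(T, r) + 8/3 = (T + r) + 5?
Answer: 18895/3 ≈ 6298.3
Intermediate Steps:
N(T, r) = 7/3 + T + r (N(T, r) = -8/3 + ((T + r) + 5) = -8/3 + (5 + T + r) = 7/3 + T + r)
G = 21 (G = -16 + 37 = 21)
((-1032 + 3065) + R(G, N(-13, 14))) + 4283 = ((-1032 + 3065) + ((7/3 - 13 + 14) - 1*21)) + 4283 = (2033 + (10/3 - 21)) + 4283 = (2033 - 53/3) + 4283 = 6046/3 + 4283 = 18895/3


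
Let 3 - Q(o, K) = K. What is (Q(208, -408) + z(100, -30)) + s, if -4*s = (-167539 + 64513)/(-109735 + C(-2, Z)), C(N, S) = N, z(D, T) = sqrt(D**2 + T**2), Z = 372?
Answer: 30050767/73158 + 10*sqrt(109) ≈ 515.17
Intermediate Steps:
Q(o, K) = 3 - K
s = -17171/73158 (s = -(-167539 + 64513)/(4*(-109735 - 2)) = -(-51513)/(2*(-109737)) = -(-51513)*(-1)/(2*109737) = -1/4*34342/36579 = -17171/73158 ≈ -0.23471)
(Q(208, -408) + z(100, -30)) + s = ((3 - 1*(-408)) + sqrt(100**2 + (-30)**2)) - 17171/73158 = ((3 + 408) + sqrt(10000 + 900)) - 17171/73158 = (411 + sqrt(10900)) - 17171/73158 = (411 + 10*sqrt(109)) - 17171/73158 = 30050767/73158 + 10*sqrt(109)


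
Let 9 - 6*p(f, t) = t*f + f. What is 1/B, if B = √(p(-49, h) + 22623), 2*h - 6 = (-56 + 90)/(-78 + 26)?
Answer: 2*√551319834/7068203 ≈ 0.0066439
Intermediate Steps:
h = 139/52 (h = 3 + ((-56 + 90)/(-78 + 26))/2 = 3 + (34/(-52))/2 = 3 + (34*(-1/52))/2 = 3 + (½)*(-17/26) = 3 - 17/52 = 139/52 ≈ 2.6731)
p(f, t) = 3/2 - f/6 - f*t/6 (p(f, t) = 3/2 - (t*f + f)/6 = 3/2 - (f*t + f)/6 = 3/2 - (f + f*t)/6 = 3/2 + (-f/6 - f*t/6) = 3/2 - f/6 - f*t/6)
B = √551319834/156 (B = √((3/2 - ⅙*(-49) - ⅙*(-49)*139/52) + 22623) = √((3/2 + 49/6 + 6811/312) + 22623) = √(9827/312 + 22623) = √(7068203/312) = √551319834/156 ≈ 150.51)
1/B = 1/(√551319834/156) = 2*√551319834/7068203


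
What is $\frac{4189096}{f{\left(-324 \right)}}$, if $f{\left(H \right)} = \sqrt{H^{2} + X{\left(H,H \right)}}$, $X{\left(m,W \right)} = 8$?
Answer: $\frac{1047274 \sqrt{26246}}{13123} \approx 12929.0$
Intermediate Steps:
$f{\left(H \right)} = \sqrt{8 + H^{2}}$ ($f{\left(H \right)} = \sqrt{H^{2} + 8} = \sqrt{8 + H^{2}}$)
$\frac{4189096}{f{\left(-324 \right)}} = \frac{4189096}{\sqrt{8 + \left(-324\right)^{2}}} = \frac{4189096}{\sqrt{8 + 104976}} = \frac{4189096}{\sqrt{104984}} = \frac{4189096}{2 \sqrt{26246}} = 4189096 \frac{\sqrt{26246}}{52492} = \frac{1047274 \sqrt{26246}}{13123}$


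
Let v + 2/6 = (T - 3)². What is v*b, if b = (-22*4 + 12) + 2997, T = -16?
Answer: 3160522/3 ≈ 1.0535e+6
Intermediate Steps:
v = 1082/3 (v = -⅓ + (-16 - 3)² = -⅓ + (-19)² = -⅓ + 361 = 1082/3 ≈ 360.67)
b = 2921 (b = (-88 + 12) + 2997 = -76 + 2997 = 2921)
v*b = (1082/3)*2921 = 3160522/3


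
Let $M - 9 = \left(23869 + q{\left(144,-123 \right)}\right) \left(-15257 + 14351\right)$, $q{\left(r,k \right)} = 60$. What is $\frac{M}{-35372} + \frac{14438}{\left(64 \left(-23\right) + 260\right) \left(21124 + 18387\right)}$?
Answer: $\frac{259545201200711}{423467676876} \approx 612.9$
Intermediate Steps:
$M = -21679665$ ($M = 9 + \left(23869 + 60\right) \left(-15257 + 14351\right) = 9 + 23929 \left(-906\right) = 9 - 21679674 = -21679665$)
$\frac{M}{-35372} + \frac{14438}{\left(64 \left(-23\right) + 260\right) \left(21124 + 18387\right)} = - \frac{21679665}{-35372} + \frac{14438}{\left(64 \left(-23\right) + 260\right) \left(21124 + 18387\right)} = \left(-21679665\right) \left(- \frac{1}{35372}\right) + \frac{14438}{\left(-1472 + 260\right) 39511} = \frac{21679665}{35372} + \frac{14438}{\left(-1212\right) 39511} = \frac{21679665}{35372} + \frac{14438}{-47887332} = \frac{21679665}{35372} + 14438 \left(- \frac{1}{47887332}\right) = \frac{21679665}{35372} - \frac{7219}{23943666} = \frac{259545201200711}{423467676876}$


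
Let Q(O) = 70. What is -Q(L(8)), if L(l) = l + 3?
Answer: -70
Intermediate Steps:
L(l) = 3 + l
-Q(L(8)) = -1*70 = -70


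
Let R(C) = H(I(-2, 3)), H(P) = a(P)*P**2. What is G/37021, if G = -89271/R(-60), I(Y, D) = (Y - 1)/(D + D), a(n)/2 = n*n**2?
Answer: 1428336/37021 ≈ 38.582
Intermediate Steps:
a(n) = 2*n**3 (a(n) = 2*(n*n**2) = 2*n**3)
I(Y, D) = (-1 + Y)/(2*D) (I(Y, D) = (-1 + Y)/((2*D)) = (-1 + Y)*(1/(2*D)) = (-1 + Y)/(2*D))
H(P) = 2*P**5 (H(P) = (2*P**3)*P**2 = 2*P**5)
R(C) = -1/16 (R(C) = 2*((1/2)*(-1 - 2)/3)**5 = 2*((1/2)*(1/3)*(-3))**5 = 2*(-1/2)**5 = 2*(-1/32) = -1/16)
G = 1428336 (G = -89271/(-1/16) = -89271*(-16) = 1428336)
G/37021 = 1428336/37021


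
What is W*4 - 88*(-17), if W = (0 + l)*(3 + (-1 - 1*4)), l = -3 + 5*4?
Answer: 1360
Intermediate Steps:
l = 17 (l = -3 + 20 = 17)
W = -34 (W = (0 + 17)*(3 + (-1 - 1*4)) = 17*(3 + (-1 - 4)) = 17*(3 - 5) = 17*(-2) = -34)
W*4 - 88*(-17) = -34*4 - 88*(-17) = -136 + 1496 = 1360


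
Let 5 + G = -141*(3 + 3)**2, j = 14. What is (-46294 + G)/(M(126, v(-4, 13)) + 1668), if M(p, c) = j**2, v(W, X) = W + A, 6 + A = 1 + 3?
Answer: -51375/1864 ≈ -27.562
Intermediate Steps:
A = -2 (A = -6 + (1 + 3) = -6 + 4 = -2)
v(W, X) = -2 + W (v(W, X) = W - 2 = -2 + W)
M(p, c) = 196 (M(p, c) = 14**2 = 196)
G = -5081 (G = -5 - 141*(3 + 3)**2 = -5 - 141*6**2 = -5 - 141*36 = -5 - 5076 = -5081)
(-46294 + G)/(M(126, v(-4, 13)) + 1668) = (-46294 - 5081)/(196 + 1668) = -51375/1864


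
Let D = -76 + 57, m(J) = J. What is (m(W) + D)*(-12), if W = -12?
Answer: 372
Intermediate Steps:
D = -19
(m(W) + D)*(-12) = (-12 - 19)*(-12) = -31*(-12) = 372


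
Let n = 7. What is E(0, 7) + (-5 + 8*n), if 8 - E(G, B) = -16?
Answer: 75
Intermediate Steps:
E(G, B) = 24 (E(G, B) = 8 - 1*(-16) = 8 + 16 = 24)
E(0, 7) + (-5 + 8*n) = 24 + (-5 + 8*7) = 24 + (-5 + 56) = 24 + 51 = 75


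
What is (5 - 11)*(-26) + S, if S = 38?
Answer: 194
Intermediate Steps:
(5 - 11)*(-26) + S = (5 - 11)*(-26) + 38 = -6*(-26) + 38 = 156 + 38 = 194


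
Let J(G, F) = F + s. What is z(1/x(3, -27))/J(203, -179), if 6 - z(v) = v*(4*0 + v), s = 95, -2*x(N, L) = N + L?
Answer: -863/12096 ≈ -0.071346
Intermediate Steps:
x(N, L) = -L/2 - N/2 (x(N, L) = -(N + L)/2 = -(L + N)/2 = -L/2 - N/2)
z(v) = 6 - v² (z(v) = 6 - v*(4*0 + v) = 6 - v*(0 + v) = 6 - v*v = 6 - v²)
J(G, F) = 95 + F (J(G, F) = F + 95 = 95 + F)
z(1/x(3, -27))/J(203, -179) = (6 - (1/(-½*(-27) - ½*3))²)/(95 - 179) = (6 - (1/(27/2 - 3/2))²)/(-84) = (6 - (1/12)²)*(-1/84) = (6 - 1*1/144)*(-1/84) = (6 - 1/144)*(-1/84) = (863/144)*(-1/84) = -863/12096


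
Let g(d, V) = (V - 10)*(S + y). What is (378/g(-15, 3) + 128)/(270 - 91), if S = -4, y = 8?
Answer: 229/358 ≈ 0.63966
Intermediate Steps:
g(d, V) = -40 + 4*V (g(d, V) = (V - 10)*(-4 + 8) = (-10 + V)*4 = -40 + 4*V)
(378/g(-15, 3) + 128)/(270 - 91) = (378/(-40 + 4*3) + 128)/(270 - 91) = (378/(-40 + 12) + 128)/179 = (378/(-28) + 128)*(1/179) = (378*(-1/28) + 128)*(1/179) = (-27/2 + 128)*(1/179) = (229/2)*(1/179) = 229/358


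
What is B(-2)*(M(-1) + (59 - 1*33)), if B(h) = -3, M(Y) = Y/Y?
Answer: -81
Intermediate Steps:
M(Y) = 1
B(-2)*(M(-1) + (59 - 1*33)) = -3*(1 + (59 - 1*33)) = -3*(1 + (59 - 33)) = -3*(1 + 26) = -3*27 = -81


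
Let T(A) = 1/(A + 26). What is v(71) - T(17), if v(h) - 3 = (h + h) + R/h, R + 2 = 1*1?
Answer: 442571/3053 ≈ 144.96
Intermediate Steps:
R = -1 (R = -2 + 1*1 = -2 + 1 = -1)
T(A) = 1/(26 + A)
v(h) = 3 - 1/h + 2*h (v(h) = 3 + ((h + h) - 1/h) = 3 + (2*h - 1/h) = 3 + (-1/h + 2*h) = 3 - 1/h + 2*h)
v(71) - T(17) = (3 - 1/71 + 2*71) - 1/(26 + 17) = (3 - 1*1/71 + 142) - 1/43 = (3 - 1/71 + 142) - 1*1/43 = 10294/71 - 1/43 = 442571/3053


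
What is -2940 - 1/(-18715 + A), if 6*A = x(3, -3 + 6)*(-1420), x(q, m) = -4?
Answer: -156716697/53305 ≈ -2940.0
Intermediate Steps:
A = 2840/3 (A = (-4*(-1420))/6 = (⅙)*5680 = 2840/3 ≈ 946.67)
-2940 - 1/(-18715 + A) = -2940 - 1/(-18715 + 2840/3) = -2940 - 1/(-53305/3) = -2940 - 1*(-3/53305) = -2940 + 3/53305 = -156716697/53305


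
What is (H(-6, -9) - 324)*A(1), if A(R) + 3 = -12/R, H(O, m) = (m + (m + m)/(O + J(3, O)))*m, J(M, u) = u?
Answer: 7695/2 ≈ 3847.5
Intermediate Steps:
H(O, m) = m*(m + m/O) (H(O, m) = (m + (m + m)/(O + O))*m = (m + (2*m)/((2*O)))*m = (m + (2*m)*(1/(2*O)))*m = (m + m/O)*m = m*(m + m/O))
A(R) = -3 - 12/R
(H(-6, -9) - 324)*A(1) = ((-9)**2*(1 - 6)/(-6) - 324)*(-3 - 12/1) = (-1/6*81*(-5) - 324)*(-3 - 12*1) = (135/2 - 324)*(-3 - 12) = -513/2*(-15) = 7695/2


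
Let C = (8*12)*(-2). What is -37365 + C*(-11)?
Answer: -35253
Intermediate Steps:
C = -192 (C = 96*(-2) = -192)
-37365 + C*(-11) = -37365 - 192*(-11) = -37365 + 2112 = -35253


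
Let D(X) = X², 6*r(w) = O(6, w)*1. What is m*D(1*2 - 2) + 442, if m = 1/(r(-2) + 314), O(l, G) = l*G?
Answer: 442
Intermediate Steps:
O(l, G) = G*l
r(w) = w (r(w) = ((w*6)*1)/6 = ((6*w)*1)/6 = (6*w)/6 = w)
m = 1/312 (m = 1/(-2 + 314) = 1/312 ≈ 0.0032051)
m*D(1*2 - 2) + 442 = (1*2 - 2)²/312 + 442 = (2 - 2)²/312 + 442 = (1/312)*0² + 442 = (1/312)*0 + 442 = 0 + 442 = 442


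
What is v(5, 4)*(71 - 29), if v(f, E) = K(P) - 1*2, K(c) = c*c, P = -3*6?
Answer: 13524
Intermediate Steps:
P = -18
K(c) = c²
v(f, E) = 322 (v(f, E) = (-18)² - 1*2 = 324 - 2 = 322)
v(5, 4)*(71 - 29) = 322*(71 - 29) = 322*42 = 13524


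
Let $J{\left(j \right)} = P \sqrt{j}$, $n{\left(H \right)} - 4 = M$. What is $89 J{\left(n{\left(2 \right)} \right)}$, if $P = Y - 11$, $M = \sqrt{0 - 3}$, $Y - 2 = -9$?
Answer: $- 1602 \sqrt{4 + i \sqrt{3}} \approx -3275.1 - 678.63 i$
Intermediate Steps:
$Y = -7$ ($Y = 2 - 9 = -7$)
$M = i \sqrt{3}$ ($M = \sqrt{-3} = i \sqrt{3} \approx 1.732 i$)
$n{\left(H \right)} = 4 + i \sqrt{3}$
$P = -18$ ($P = -7 - 11 = -18$)
$J{\left(j \right)} = - 18 \sqrt{j}$
$89 J{\left(n{\left(2 \right)} \right)} = 89 \left(- 18 \sqrt{4 + i \sqrt{3}}\right) = - 1602 \sqrt{4 + i \sqrt{3}}$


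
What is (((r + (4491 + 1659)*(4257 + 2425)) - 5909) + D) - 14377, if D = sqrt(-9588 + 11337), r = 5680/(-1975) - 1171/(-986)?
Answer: 15997095575029/389470 + sqrt(1749) ≈ 4.1074e+7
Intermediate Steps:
r = -657551/389470 (r = 5680*(-1/1975) - 1171*(-1/986) = -1136/395 + 1171/986 = -657551/389470 ≈ -1.6883)
D = sqrt(1749) ≈ 41.821
(((r + (4491 + 1659)*(4257 + 2425)) - 5909) + D) - 14377 = (((-657551/389470 + (4491 + 1659)*(4257 + 2425)) - 5909) + sqrt(1749)) - 14377 = (((-657551/389470 + 6150*6682) - 5909) + sqrt(1749)) - 14377 = (((-657551/389470 + 41094300) - 5909) + sqrt(1749)) - 14377 = ((16004996363449/389470 - 5909) + sqrt(1749)) - 14377 = (16002694985219/389470 + sqrt(1749)) - 14377 = 15997095575029/389470 + sqrt(1749)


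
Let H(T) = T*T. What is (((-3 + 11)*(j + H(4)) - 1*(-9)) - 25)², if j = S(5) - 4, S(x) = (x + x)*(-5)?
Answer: 102400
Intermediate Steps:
H(T) = T²
S(x) = -10*x (S(x) = (2*x)*(-5) = -10*x)
j = -54 (j = -10*5 - 4 = -50 - 4 = -54)
(((-3 + 11)*(j + H(4)) - 1*(-9)) - 25)² = (((-3 + 11)*(-54 + 4²) - 1*(-9)) - 25)² = ((8*(-54 + 16) + 9) - 25)² = ((8*(-38) + 9) - 25)² = ((-304 + 9) - 25)² = (-295 - 25)² = (-320)² = 102400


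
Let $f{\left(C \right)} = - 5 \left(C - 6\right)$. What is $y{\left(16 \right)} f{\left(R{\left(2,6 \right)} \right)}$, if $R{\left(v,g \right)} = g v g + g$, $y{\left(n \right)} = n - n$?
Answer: $0$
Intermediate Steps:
$y{\left(n \right)} = 0$
$R{\left(v,g \right)} = g + v g^{2}$ ($R{\left(v,g \right)} = v g^{2} + g = g + v g^{2}$)
$f{\left(C \right)} = 30 - 5 C$ ($f{\left(C \right)} = - 5 \left(-6 + C\right) = 30 - 5 C$)
$y{\left(16 \right)} f{\left(R{\left(2,6 \right)} \right)} = 0 \left(30 - 5 \cdot 6 \left(1 + 6 \cdot 2\right)\right) = 0 \left(30 - 5 \cdot 6 \left(1 + 12\right)\right) = 0 \left(30 - 5 \cdot 6 \cdot 13\right) = 0 \left(30 - 390\right) = 0 \left(-360\right) = 0$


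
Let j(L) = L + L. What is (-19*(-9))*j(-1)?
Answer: -342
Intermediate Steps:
j(L) = 2*L
(-19*(-9))*j(-1) = (-19*(-9))*(2*(-1)) = 171*(-2) = -342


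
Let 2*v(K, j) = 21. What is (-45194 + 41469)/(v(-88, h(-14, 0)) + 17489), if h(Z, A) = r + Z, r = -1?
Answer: -7450/34999 ≈ -0.21286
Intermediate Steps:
h(Z, A) = -1 + Z
v(K, j) = 21/2 (v(K, j) = (½)*21 = 21/2)
(-45194 + 41469)/(v(-88, h(-14, 0)) + 17489) = (-45194 + 41469)/(21/2 + 17489) = -3725/34999/2 = -3725*2/34999 = -7450/34999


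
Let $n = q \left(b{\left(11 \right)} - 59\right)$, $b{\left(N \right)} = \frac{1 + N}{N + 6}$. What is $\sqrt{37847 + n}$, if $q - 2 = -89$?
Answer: $\frac{4 \sqrt{775217}}{17} \approx 207.17$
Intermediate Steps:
$q = -87$ ($q = 2 - 89 = -87$)
$b{\left(N \right)} = \frac{1 + N}{6 + N}$
$n = \frac{86217}{17}$ ($n = - 87 \left(\frac{1 + 11}{6 + 11} - 59\right) = - 87 \left(\frac{1}{17} \cdot 12 - 59\right) = - 87 \left(\frac{12}{17} - 59\right) = \left(-87\right) \left(- \frac{991}{17}\right) = \frac{86217}{17} \approx 5071.6$)
$\sqrt{37847 + n} = \sqrt{37847 + \frac{86217}{17}} = \sqrt{\frac{729616}{17}} = \frac{4 \sqrt{775217}}{17}$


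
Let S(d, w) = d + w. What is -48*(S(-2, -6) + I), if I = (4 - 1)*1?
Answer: 240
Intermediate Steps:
I = 3 (I = 3*1 = 3)
-48*(S(-2, -6) + I) = -48*((-2 - 6) + 3) = -48*(-8 + 3) = -48*(-5) = 240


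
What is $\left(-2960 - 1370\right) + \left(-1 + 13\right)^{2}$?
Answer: $-4186$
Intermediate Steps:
$\left(-2960 - 1370\right) + \left(-1 + 13\right)^{2} = -4330 + 12^{2} = -4330 + 144 = -4186$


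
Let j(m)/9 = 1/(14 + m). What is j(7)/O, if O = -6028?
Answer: -3/42196 ≈ -7.1097e-5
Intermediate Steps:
j(m) = 9/(14 + m)
j(7)/O = (9/(14 + 7))/(-6028) = (9/21)*(-1/6028) = (9*(1/21))*(-1/6028) = (3/7)*(-1/6028) = -3/42196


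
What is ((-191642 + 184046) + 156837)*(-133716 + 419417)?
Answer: 42638302941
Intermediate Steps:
((-191642 + 184046) + 156837)*(-133716 + 419417) = (-7596 + 156837)*285701 = 149241*285701 = 42638302941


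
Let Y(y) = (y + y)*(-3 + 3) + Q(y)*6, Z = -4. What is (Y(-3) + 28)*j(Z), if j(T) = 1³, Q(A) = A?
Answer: 10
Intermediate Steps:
j(T) = 1
Y(y) = 6*y (Y(y) = (y + y)*(-3 + 3) + y*6 = (2*y)*0 + 6*y = 0 + 6*y = 6*y)
(Y(-3) + 28)*j(Z) = (6*(-3) + 28)*1 = (-18 + 28)*1 = 10*1 = 10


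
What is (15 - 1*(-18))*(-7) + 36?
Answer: -195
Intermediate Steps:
(15 - 1*(-18))*(-7) + 36 = (15 + 18)*(-7) + 36 = 33*(-7) + 36 = -231 + 36 = -195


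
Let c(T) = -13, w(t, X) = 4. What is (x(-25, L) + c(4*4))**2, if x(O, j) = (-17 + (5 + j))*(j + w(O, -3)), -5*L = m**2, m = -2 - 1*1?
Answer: 1175056/625 ≈ 1880.1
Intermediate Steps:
m = -3 (m = -2 - 1 = -3)
L = -9/5 (L = -1/5*(-3)**2 = -1/5*9 = -9/5 ≈ -1.8000)
x(O, j) = (-12 + j)*(4 + j) (x(O, j) = (-17 + (5 + j))*(j + 4) = (-12 + j)*(4 + j))
(x(-25, L) + c(4*4))**2 = ((-48 + (-9/5)**2 - 8*(-9/5)) - 13)**2 = ((-48 + 81/25 + 72/5) - 13)**2 = (-759/25 - 13)**2 = (-1084/25)**2 = 1175056/625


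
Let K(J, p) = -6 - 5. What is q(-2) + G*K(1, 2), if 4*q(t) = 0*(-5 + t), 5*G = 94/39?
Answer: -1034/195 ≈ -5.3026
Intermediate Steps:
G = 94/195 (G = (94/39)/5 = (94*(1/39))/5 = (⅕)*(94/39) = 94/195 ≈ 0.48205)
K(J, p) = -11
q(t) = 0 (q(t) = (0*(-5 + t))/4 = (¼)*0 = 0)
q(-2) + G*K(1, 2) = 0 + (94/195)*(-11) = 0 - 1034/195 = -1034/195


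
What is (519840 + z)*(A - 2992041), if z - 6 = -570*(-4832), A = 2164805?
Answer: -2708441806296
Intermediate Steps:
z = 2754246 (z = 6 - 570*(-4832) = 6 + 2754240 = 2754246)
(519840 + z)*(A - 2992041) = (519840 + 2754246)*(2164805 - 2992041) = 3274086*(-827236) = -2708441806296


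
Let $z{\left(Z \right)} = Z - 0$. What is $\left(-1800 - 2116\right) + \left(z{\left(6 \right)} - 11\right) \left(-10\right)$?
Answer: $-3866$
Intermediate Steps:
$z{\left(Z \right)} = Z$ ($z{\left(Z \right)} = Z + 0 = Z$)
$\left(-1800 - 2116\right) + \left(z{\left(6 \right)} - 11\right) \left(-10\right) = \left(-1800 - 2116\right) + \left(6 - 11\right) \left(-10\right) = -3916 - -50 = -3916 + 50 = -3866$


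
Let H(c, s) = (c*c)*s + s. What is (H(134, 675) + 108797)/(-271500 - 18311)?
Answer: -12229772/289811 ≈ -42.199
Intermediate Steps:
H(c, s) = s + s*c² (H(c, s) = c²*s + s = s*c² + s = s + s*c²)
(H(134, 675) + 108797)/(-271500 - 18311) = (675*(1 + 134²) + 108797)/(-271500 - 18311) = (675*(1 + 17956) + 108797)/(-289811) = (675*17957 + 108797)*(-1/289811) = (12120975 + 108797)*(-1/289811) = 12229772*(-1/289811) = -12229772/289811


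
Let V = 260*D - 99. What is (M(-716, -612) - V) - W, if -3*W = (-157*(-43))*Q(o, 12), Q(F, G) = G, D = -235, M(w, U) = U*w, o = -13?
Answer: 526395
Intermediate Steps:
W = -27004 (W = -(-157*(-43))*12/3 = -6751*12/3 = -1/3*81012 = -27004)
V = -61199 (V = 260*(-235) - 99 = -61100 - 99 = -61199)
(M(-716, -612) - V) - W = (-612*(-716) - 1*(-61199)) - 1*(-27004) = (438192 + 61199) + 27004 = 499391 + 27004 = 526395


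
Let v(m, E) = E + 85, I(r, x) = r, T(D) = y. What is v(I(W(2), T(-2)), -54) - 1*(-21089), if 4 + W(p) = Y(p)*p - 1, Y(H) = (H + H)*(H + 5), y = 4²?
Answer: 21120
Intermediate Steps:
y = 16
T(D) = 16
Y(H) = 2*H*(5 + H) (Y(H) = (2*H)*(5 + H) = 2*H*(5 + H))
W(p) = -5 + 2*p²*(5 + p) (W(p) = -4 + ((2*p*(5 + p))*p - 1) = -4 + (2*p²*(5 + p) - 1) = -4 + (-1 + 2*p²*(5 + p)) = -5 + 2*p²*(5 + p))
v(m, E) = 85 + E
v(I(W(2), T(-2)), -54) - 1*(-21089) = (85 - 54) - 1*(-21089) = 31 + 21089 = 21120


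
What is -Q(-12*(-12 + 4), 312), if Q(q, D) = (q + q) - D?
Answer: 120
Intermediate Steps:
Q(q, D) = -D + 2*q (Q(q, D) = 2*q - D = -D + 2*q)
-Q(-12*(-12 + 4), 312) = -(-1*312 + 2*(-12*(-12 + 4))) = -(-312 + 2*(-12*(-8))) = -(-312 + 2*96) = -(-312 + 192) = -1*(-120) = 120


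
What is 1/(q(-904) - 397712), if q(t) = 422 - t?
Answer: -1/396386 ≈ -2.5228e-6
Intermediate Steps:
1/(q(-904) - 397712) = 1/((422 - 1*(-904)) - 397712) = 1/((422 + 904) - 397712) = 1/(1326 - 397712) = 1/(-396386) = -1/396386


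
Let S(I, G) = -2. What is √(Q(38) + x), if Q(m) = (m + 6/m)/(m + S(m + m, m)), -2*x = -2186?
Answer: √14218403/114 ≈ 33.077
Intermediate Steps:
x = 1093 (x = -½*(-2186) = 1093)
Q(m) = (m + 6/m)/(-2 + m) (Q(m) = (m + 6/m)/(m - 2) = (m + 6/m)/(-2 + m))
√(Q(38) + x) = √((6 + 38²)/(38*(-2 + 38)) + 1093) = √((1/38)*(6 + 1444)/36 + 1093) = √((1/38)*(1/36)*1450 + 1093) = √(725/684 + 1093) = √(748337/684) = √14218403/114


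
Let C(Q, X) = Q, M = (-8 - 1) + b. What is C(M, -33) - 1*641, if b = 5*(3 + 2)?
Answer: -625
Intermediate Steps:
b = 25 (b = 5*5 = 25)
M = 16 (M = (-8 - 1) + 25 = -9 + 25 = 16)
C(M, -33) - 1*641 = 16 - 1*641 = 16 - 641 = -625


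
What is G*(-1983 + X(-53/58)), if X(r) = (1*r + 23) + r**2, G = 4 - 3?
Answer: -6593705/3364 ≈ -1960.1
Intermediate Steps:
G = 1
X(r) = 23 + r + r**2 (X(r) = (r + 23) + r**2 = (23 + r) + r**2 = 23 + r + r**2)
G*(-1983 + X(-53/58)) = 1*(-1983 + (23 - 53/58 + (-53/58)**2)) = 1*(-1983 + (23 - 53/58 + 2809/3364)) = 1*(-1983 + 77107/3364) = 1*(-6593705/3364) = -6593705/3364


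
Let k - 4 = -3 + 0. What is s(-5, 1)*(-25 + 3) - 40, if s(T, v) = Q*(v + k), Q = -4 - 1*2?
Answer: 224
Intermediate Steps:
Q = -6 (Q = -4 - 2 = -6)
k = 1 (k = 4 + (-3 + 0) = 4 - 3 = 1)
s(T, v) = -6 - 6*v (s(T, v) = -6*(v + 1) = -6*(1 + v) = -6 - 6*v)
s(-5, 1)*(-25 + 3) - 40 = (-6 - 6*1)*(-25 + 3) - 40 = (-6 - 6)*(-22) - 40 = -12*(-22) - 40 = 264 - 40 = 224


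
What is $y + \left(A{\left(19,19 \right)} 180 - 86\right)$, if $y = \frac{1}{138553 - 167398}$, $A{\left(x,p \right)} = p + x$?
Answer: $\frac{194819129}{28845} \approx 6754.0$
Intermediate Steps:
$y = - \frac{1}{28845}$ ($y = \frac{1}{-28845} = - \frac{1}{28845} \approx -3.4668 \cdot 10^{-5}$)
$y + \left(A{\left(19,19 \right)} 180 - 86\right) = - \frac{1}{28845} - \left(86 - \left(19 + 19\right) 180\right) = - \frac{1}{28845} + \left(38 \cdot 180 - 86\right) = - \frac{1}{28845} + \left(6840 - 86\right) = - \frac{1}{28845} + 6754 = \frac{194819129}{28845}$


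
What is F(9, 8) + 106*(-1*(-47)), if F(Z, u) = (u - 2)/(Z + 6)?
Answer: 24912/5 ≈ 4982.4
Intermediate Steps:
F(Z, u) = (-2 + u)/(6 + Z)
F(9, 8) + 106*(-1*(-47)) = (-2 + 8)/(6 + 9) + 106*(-1*(-47)) = 6/15 + 106*47 = (1/15)*6 + 4982 = ⅖ + 4982 = 24912/5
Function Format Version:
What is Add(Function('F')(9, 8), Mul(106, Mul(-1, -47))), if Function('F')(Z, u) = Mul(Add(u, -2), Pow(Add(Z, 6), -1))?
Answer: Rational(24912, 5) ≈ 4982.4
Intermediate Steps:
Function('F')(Z, u) = Mul(Pow(Add(6, Z), -1), Add(-2, u)) (Function('F')(Z, u) = Mul(Add(-2, u), Pow(Add(6, Z), -1)) = Mul(Pow(Add(6, Z), -1), Add(-2, u)))
Add(Function('F')(9, 8), Mul(106, Mul(-1, -47))) = Add(Mul(Pow(Add(6, 9), -1), Add(-2, 8)), Mul(106, Mul(-1, -47))) = Add(Mul(Pow(15, -1), 6), Mul(106, 47)) = Add(Mul(Rational(1, 15), 6), 4982) = Add(Rational(2, 5), 4982) = Rational(24912, 5)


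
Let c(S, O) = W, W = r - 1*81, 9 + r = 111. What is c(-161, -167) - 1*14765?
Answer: -14744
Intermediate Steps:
r = 102 (r = -9 + 111 = 102)
W = 21 (W = 102 - 1*81 = 102 - 81 = 21)
c(S, O) = 21
c(-161, -167) - 1*14765 = 21 - 1*14765 = 21 - 14765 = -14744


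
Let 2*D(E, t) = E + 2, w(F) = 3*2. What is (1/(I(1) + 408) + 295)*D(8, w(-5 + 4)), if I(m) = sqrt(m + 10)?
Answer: 245520215/166453 - 5*sqrt(11)/166453 ≈ 1475.0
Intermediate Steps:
w(F) = 6
I(m) = sqrt(10 + m)
D(E, t) = 1 + E/2 (D(E, t) = (E + 2)/2 = (2 + E)/2 = 1 + E/2)
(1/(I(1) + 408) + 295)*D(8, w(-5 + 4)) = (1/(sqrt(10 + 1) + 408) + 295)*(1 + (1/2)*8) = (1/(sqrt(11) + 408) + 295)*(1 + 4) = (1/(408 + sqrt(11)) + 295)*5 = (295 + 1/(408 + sqrt(11)))*5 = 1475 + 5/(408 + sqrt(11))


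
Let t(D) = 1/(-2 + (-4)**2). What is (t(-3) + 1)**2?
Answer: 225/196 ≈ 1.1480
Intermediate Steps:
t(D) = 1/14 (t(D) = 1/(-2 + 16) = 1/14)
(t(-3) + 1)**2 = (1/14 + 1)**2 = (15/14)**2 = 225/196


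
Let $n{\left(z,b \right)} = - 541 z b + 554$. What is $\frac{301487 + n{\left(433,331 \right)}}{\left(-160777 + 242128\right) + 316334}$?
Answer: $- \frac{77235702}{397685} \approx -194.21$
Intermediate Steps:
$n{\left(z,b \right)} = 554 - 541 b z$ ($n{\left(z,b \right)} = - 541 b z + 554 = 554 - 541 b z$)
$\frac{301487 + n{\left(433,331 \right)}}{\left(-160777 + 242128\right) + 316334} = \frac{301487 + \left(554 - 179071 \cdot 433\right)}{\left(-160777 + 242128\right) + 316334} = \frac{301487 + \left(554 - 77537743\right)}{81351 + 316334} = \frac{301487 - 77537189}{397685} = \left(-77235702\right) \frac{1}{397685} = - \frac{77235702}{397685}$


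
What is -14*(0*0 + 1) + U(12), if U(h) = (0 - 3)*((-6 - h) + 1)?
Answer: 37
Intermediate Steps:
U(h) = 15 + 3*h (U(h) = -3*(-5 - h) = 15 + 3*h)
-14*(0*0 + 1) + U(12) = -14*(0*0 + 1) + (15 + 3*12) = -14*(0 + 1) + (15 + 36) = -14*1 + 51 = -14 + 51 = 37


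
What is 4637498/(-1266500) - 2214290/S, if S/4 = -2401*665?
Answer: -19715974038/5947577125 ≈ -3.3150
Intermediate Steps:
S = -6386660 (S = 4*(-2401*665) = 4*(-1596665) = -6386660)
4637498/(-1266500) - 2214290/S = 4637498/(-1266500) - 2214290/(-6386660) = 4637498*(-1/1266500) - 2214290*(-1/6386660) = -136397/37250 + 221429/638666 = -19715974038/5947577125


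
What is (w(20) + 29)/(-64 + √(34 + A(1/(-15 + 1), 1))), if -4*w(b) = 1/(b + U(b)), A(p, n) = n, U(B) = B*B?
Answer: -194876/426405 - 48719*√35/6822480 ≈ -0.49927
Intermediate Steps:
U(B) = B²
w(b) = -1/(4*(b + b²))
(w(20) + 29)/(-64 + √(34 + A(1/(-15 + 1), 1))) = (-¼/(20*(1 + 20)) + 29)/(-64 + √(34 + 1)) = (-¼*1/20/21 + 29)/(-64 + √35) = (-¼*1/20*1/21 + 29)/(-64 + √35) = (-1/1680 + 29)/(-64 + √35) = 48719/(1680*(-64 + √35))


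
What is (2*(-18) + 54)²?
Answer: 324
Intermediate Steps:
(2*(-18) + 54)² = (-36 + 54)² = 18² = 324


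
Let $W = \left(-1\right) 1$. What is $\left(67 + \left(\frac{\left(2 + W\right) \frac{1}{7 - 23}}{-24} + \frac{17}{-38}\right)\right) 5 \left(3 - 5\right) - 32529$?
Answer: $- \frac{121093727}{3648} \approx -33195.0$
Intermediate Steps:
$W = -1$
$\left(67 + \left(\frac{\left(2 + W\right) \frac{1}{7 - 23}}{-24} + \frac{17}{-38}\right)\right) 5 \left(3 - 5\right) - 32529 = \left(67 + \left(\frac{\left(2 - 1\right) \frac{1}{7 - 23}}{-24} + \frac{17}{-38}\right)\right) 5 \left(3 - 5\right) - 32529 = \left(67 + \left(1 \frac{1}{-16} \left(- \frac{1}{24}\right) + 17 \left(- \frac{1}{38}\right)\right)\right) 5 \left(-2\right) - 32529 = \left(67 - \left(\frac{17}{38} - 1 \left(- \frac{1}{16}\right) \left(- \frac{1}{24}\right)\right)\right) \left(-10\right) - 32529 = \left(67 - \frac{3245}{7296}\right) \left(-10\right) - 32529 = \frac{485587}{7296} \left(-10\right) - 32529 = - \frac{2427935}{3648} - 32529 = - \frac{121093727}{3648}$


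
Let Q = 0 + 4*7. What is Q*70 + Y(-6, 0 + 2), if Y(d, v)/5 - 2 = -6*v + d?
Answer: 1880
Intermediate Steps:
Y(d, v) = 10 - 30*v + 5*d (Y(d, v) = 10 + 5*(-6*v + d) = 10 + 5*(d - 6*v) = 10 + (-30*v + 5*d) = 10 - 30*v + 5*d)
Q = 28 (Q = 0 + 28 = 28)
Q*70 + Y(-6, 0 + 2) = 28*70 + (10 - 30*(0 + 2) + 5*(-6)) = 1960 + (10 - 30*2 - 30) = 1960 + (10 - 60 - 30) = 1960 - 80 = 1880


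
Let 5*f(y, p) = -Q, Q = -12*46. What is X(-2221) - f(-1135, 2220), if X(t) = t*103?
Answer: -1144367/5 ≈ -2.2887e+5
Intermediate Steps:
X(t) = 103*t
Q = -552
f(y, p) = 552/5 (f(y, p) = (-1*(-552))/5 = (1/5)*552 = 552/5)
X(-2221) - f(-1135, 2220) = 103*(-2221) - 1*552/5 = -228763 - 552/5 = -1144367/5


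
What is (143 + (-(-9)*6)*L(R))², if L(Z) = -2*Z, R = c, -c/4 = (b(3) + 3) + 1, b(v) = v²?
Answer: 33166081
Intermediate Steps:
c = -52 (c = -4*((3² + 3) + 1) = -4*((9 + 3) + 1) = -4*(12 + 1) = -4*13 = -52)
R = -52
(143 + (-(-9)*6)*L(R))² = (143 + (-(-9)*6)*(-2*(-52)))² = (143 - 3*(-18)*104)² = (143 + 54*104)² = (143 + 5616)² = 5759² = 33166081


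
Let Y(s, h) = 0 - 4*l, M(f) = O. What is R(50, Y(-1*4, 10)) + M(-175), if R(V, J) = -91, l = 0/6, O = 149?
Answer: 58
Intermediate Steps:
M(f) = 149
l = 0 (l = 0*(1/6) = 0)
Y(s, h) = 0 (Y(s, h) = 0 - 4*0 = 0 + 0 = 0)
R(50, Y(-1*4, 10)) + M(-175) = -91 + 149 = 58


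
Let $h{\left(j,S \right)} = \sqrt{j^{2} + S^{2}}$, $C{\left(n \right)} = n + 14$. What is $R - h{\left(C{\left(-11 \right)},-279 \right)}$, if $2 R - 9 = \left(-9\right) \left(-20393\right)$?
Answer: $91773 - 15 \sqrt{346} \approx 91494.0$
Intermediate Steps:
$R = 91773$ ($R = \frac{9}{2} + \frac{\left(-9\right) \left(-20393\right)}{2} = \frac{9}{2} + \frac{1}{2} \cdot 183537 = \frac{9}{2} + \frac{183537}{2} = 91773$)
$C{\left(n \right)} = 14 + n$
$h{\left(j,S \right)} = \sqrt{S^{2} + j^{2}}$
$R - h{\left(C{\left(-11 \right)},-279 \right)} = 91773 - \sqrt{\left(-279\right)^{2} + \left(14 - 11\right)^{2}} = 91773 - \sqrt{77841 + 3^{2}} = 91773 - \sqrt{77841 + 9} = 91773 - \sqrt{77850} = 91773 - 15 \sqrt{346}$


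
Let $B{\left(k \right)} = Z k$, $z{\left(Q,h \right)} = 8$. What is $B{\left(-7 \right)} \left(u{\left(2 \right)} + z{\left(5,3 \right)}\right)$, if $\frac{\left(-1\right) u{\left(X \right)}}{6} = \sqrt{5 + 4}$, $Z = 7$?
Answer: $490$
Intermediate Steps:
$u{\left(X \right)} = -18$ ($u{\left(X \right)} = - 6 \sqrt{5 + 4} = - 6 \sqrt{9} = \left(-6\right) 3 = -18$)
$B{\left(k \right)} = 7 k$
$B{\left(-7 \right)} \left(u{\left(2 \right)} + z{\left(5,3 \right)}\right) = 7 \left(-7\right) \left(-18 + 8\right) = \left(-49\right) \left(-10\right) = 490$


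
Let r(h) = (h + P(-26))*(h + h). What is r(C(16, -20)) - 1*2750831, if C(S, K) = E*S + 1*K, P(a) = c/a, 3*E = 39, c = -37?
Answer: -34834903/13 ≈ -2.6796e+6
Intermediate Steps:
E = 13 (E = (1/3)*39 = 13)
P(a) = -37/a
C(S, K) = K + 13*S (C(S, K) = 13*S + 1*K = 13*S + K = K + 13*S)
r(h) = 2*h*(37/26 + h) (r(h) = (h - 37/(-26))*(h + h) = (h - 37*(-1/26))*(2*h) = (h + 37/26)*(2*h) = (37/26 + h)*(2*h) = 2*h*(37/26 + h))
r(C(16, -20)) - 1*2750831 = (-20 + 13*16)*(37 + 26*(-20 + 13*16))/13 - 1*2750831 = (-20 + 208)*(37 + 26*(-20 + 208))/13 - 2750831 = (1/13)*188*(37 + 26*188) - 2750831 = (1/13)*188*(37 + 4888) - 2750831 = (1/13)*188*4925 - 2750831 = 925900/13 - 2750831 = -34834903/13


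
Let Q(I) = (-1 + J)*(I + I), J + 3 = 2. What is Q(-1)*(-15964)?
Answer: -63856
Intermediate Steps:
J = -1 (J = -3 + 2 = -1)
Q(I) = -4*I (Q(I) = (-1 - 1)*(I + I) = -4*I)
Q(-1)*(-15964) = -4*(-1)*(-15964) = 4*(-15964) = -63856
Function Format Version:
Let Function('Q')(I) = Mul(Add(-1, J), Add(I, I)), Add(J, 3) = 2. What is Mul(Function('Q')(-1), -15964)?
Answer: -63856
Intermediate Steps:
J = -1 (J = Add(-3, 2) = -1)
Function('Q')(I) = Mul(-4, I) (Function('Q')(I) = Mul(Add(-1, -1), Add(I, I)) = Mul(-2, Mul(2, I)) = Mul(-4, I))
Mul(Function('Q')(-1), -15964) = Mul(Mul(-4, -1), -15964) = Mul(4, -15964) = -63856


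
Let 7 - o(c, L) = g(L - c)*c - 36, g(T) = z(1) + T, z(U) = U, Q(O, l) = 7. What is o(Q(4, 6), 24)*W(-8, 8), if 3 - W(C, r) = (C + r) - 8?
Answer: -913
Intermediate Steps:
g(T) = 1 + T
W(C, r) = 11 - C - r (W(C, r) = 3 - ((C + r) - 8) = 3 - (-8 + C + r) = 3 + (8 - C - r) = 11 - C - r)
o(c, L) = 43 - c*(1 + L - c) (o(c, L) = 7 - ((1 + (L - c))*c - 36) = 7 - ((1 + L - c)*c - 36) = 7 - (c*(1 + L - c) - 36) = 7 - (-36 + c*(1 + L - c)) = 7 + (36 - c*(1 + L - c)) = 43 - c*(1 + L - c))
o(Q(4, 6), 24)*W(-8, 8) = (43 - 1*7*(1 + 24 - 1*7))*(11 - 1*(-8) - 1*8) = (43 - 1*7*(1 + 24 - 7))*(11 + 8 - 8) = (43 - 1*7*18)*11 = (43 - 126)*11 = -83*11 = -913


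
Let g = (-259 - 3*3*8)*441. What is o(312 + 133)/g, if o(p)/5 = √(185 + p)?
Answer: -5*√70/48657 ≈ -0.00085975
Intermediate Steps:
o(p) = 5*√(185 + p)
g = -145971 (g = (-259 - 9*8)*441 = (-259 - 72)*441 = -331*441 = -145971)
o(312 + 133)/g = (5*√(185 + (312 + 133)))/(-145971) = (5*√(185 + 445))*(-1/145971) = (5*√630)*(-1/145971) = (5*(3*√70))*(-1/145971) = (15*√70)*(-1/145971) = -5*√70/48657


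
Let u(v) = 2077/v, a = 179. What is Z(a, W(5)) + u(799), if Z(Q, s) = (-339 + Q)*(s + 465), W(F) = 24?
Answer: -62511683/799 ≈ -78237.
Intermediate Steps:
Z(Q, s) = (-339 + Q)*(465 + s)
Z(a, W(5)) + u(799) = (-157635 - 339*24 + 465*179 + 179*24) + 2077/799 = (-157635 - 8136 + 83235 + 4296) + 2077*(1/799) = -78240 + 2077/799 = -62511683/799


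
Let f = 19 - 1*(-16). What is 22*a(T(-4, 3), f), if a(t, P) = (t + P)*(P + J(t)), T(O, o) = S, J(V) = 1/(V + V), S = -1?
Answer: 25806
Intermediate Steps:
J(V) = 1/(2*V)
f = 35 (f = 19 + 16 = 35)
T(O, o) = -1
a(t, P) = (P + t)*(P + 1/(2*t)) (a(t, P) = (t + P)*(P + 1/(2*t)) = (P + t)*(P + 1/(2*t)))
22*a(T(-4, 3), f) = 22*(½ + 35² + 35*(-1) + (½)*35/(-1)) = 22*(½ + 1225 - 35 + (½)*35*(-1)) = 22*(½ + 1225 - 35 - 35/2) = 22*1173 = 25806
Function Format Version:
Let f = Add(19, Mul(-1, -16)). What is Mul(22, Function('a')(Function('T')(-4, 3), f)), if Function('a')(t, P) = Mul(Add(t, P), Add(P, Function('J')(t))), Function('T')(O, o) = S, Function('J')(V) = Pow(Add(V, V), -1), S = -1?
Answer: 25806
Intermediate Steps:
Function('J')(V) = Mul(Rational(1, 2), Pow(V, -1)) (Function('J')(V) = Pow(Mul(2, V), -1) = Mul(Rational(1, 2), Pow(V, -1)))
f = 35 (f = Add(19, 16) = 35)
Function('T')(O, o) = -1
Function('a')(t, P) = Mul(Add(P, t), Add(P, Mul(Rational(1, 2), Pow(t, -1)))) (Function('a')(t, P) = Mul(Add(t, P), Add(P, Mul(Rational(1, 2), Pow(t, -1)))) = Mul(Add(P, t), Add(P, Mul(Rational(1, 2), Pow(t, -1)))))
Mul(22, Function('a')(Function('T')(-4, 3), f)) = Mul(22, Add(Rational(1, 2), Pow(35, 2), Mul(35, -1), Mul(Rational(1, 2), 35, Pow(-1, -1)))) = Mul(22, Add(Rational(1, 2), 1225, -35, Mul(Rational(1, 2), 35, -1))) = Mul(22, Add(Rational(1, 2), 1225, -35, Rational(-35, 2))) = Mul(22, 1173) = 25806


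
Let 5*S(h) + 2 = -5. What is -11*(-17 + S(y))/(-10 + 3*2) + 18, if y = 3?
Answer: -163/5 ≈ -32.600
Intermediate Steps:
S(h) = -7/5 (S(h) = -2/5 + (1/5)*(-5) = -2/5 - 1 = -7/5)
-11*(-17 + S(y))/(-10 + 3*2) + 18 = -11*(-17 - 7/5)/(-10 + 3*2) + 18 = -(-1012)/(5*(-10 + 6)) + 18 = -(-1012)/(5*(-4)) + 18 = -(-1012)*(-1)/(5*4) + 18 = -11*23/5 + 18 = -253/5 + 18 = -163/5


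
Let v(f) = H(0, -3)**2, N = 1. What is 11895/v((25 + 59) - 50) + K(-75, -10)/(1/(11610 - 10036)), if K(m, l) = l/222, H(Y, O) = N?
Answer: 1312475/111 ≈ 11824.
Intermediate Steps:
H(Y, O) = 1
K(m, l) = l/222 (K(m, l) = l*(1/222) = l/222)
v(f) = 1 (v(f) = 1**2 = 1)
11895/v((25 + 59) - 50) + K(-75, -10)/(1/(11610 - 10036)) = 11895/1 + ((1/222)*(-10))/(1/(11610 - 10036)) = 11895*1 - 5/(111*(1/1574)) = 11895 - 5/(111*1/1574) = 11895 - 5/111*1574 = 11895 - 7870/111 = 1312475/111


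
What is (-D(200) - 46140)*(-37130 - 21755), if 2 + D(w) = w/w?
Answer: 2716895015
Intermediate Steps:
D(w) = -1 (D(w) = -2 + w/w = -2 + 1 = -1)
(-D(200) - 46140)*(-37130 - 21755) = (-1*(-1) - 46140)*(-37130 - 21755) = (1 - 46140)*(-58885) = -46139*(-58885) = 2716895015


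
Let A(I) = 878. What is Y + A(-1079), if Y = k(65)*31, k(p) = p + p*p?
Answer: 133868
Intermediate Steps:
k(p) = p + p²
Y = 132990 (Y = (65*(1 + 65))*31 = (65*66)*31 = 4290*31 = 132990)
Y + A(-1079) = 132990 + 878 = 133868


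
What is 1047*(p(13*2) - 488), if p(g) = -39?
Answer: -551769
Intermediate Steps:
1047*(p(13*2) - 488) = 1047*(-39 - 488) = 1047*(-527) = -551769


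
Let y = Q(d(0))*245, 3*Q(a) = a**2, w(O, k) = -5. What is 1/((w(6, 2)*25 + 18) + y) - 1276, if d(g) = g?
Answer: -136533/107 ≈ -1276.0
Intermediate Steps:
Q(a) = a**2/3
y = 0 (y = ((1/3)*0**2)*245 = ((1/3)*0)*245 = 0*245 = 0)
1/((w(6, 2)*25 + 18) + y) - 1276 = 1/((-5*25 + 18) + 0) - 1276 = 1/((-125 + 18) + 0) - 1276 = 1/(-107 + 0) - 1276 = 1/(-107) - 1276 = -1/107 - 1276 = -136533/107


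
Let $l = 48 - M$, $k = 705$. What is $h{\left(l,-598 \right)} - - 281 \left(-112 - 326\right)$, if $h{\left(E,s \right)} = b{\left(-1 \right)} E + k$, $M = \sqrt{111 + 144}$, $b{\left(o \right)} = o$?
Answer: $-122421 + \sqrt{255} \approx -1.2241 \cdot 10^{5}$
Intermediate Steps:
$M = \sqrt{255} \approx 15.969$
$l = 48 - \sqrt{255} \approx 32.031$
$h{\left(E,s \right)} = 705 - E$ ($h{\left(E,s \right)} = - E + 705 = 705 - E$)
$h{\left(l,-598 \right)} - - 281 \left(-112 - 326\right) = \left(705 - \left(48 - \sqrt{255}\right)\right) - - 281 \left(-112 - 326\right) = \left(705 - \left(48 - \sqrt{255}\right)\right) - \left(-281\right) \left(-438\right) = \left(657 + \sqrt{255}\right) - 123078 = -122421 + \sqrt{255}$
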